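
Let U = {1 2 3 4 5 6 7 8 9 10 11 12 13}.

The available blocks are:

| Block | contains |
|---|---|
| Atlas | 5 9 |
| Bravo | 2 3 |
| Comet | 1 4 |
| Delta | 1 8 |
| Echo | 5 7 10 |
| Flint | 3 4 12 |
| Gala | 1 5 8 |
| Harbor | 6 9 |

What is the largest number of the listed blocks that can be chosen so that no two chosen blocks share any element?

Bravo, Delta, Echo, Harbor are pairwise disjoint (Bravo={2,3}; Delta={1,8}; Echo={5,7,10}; Harbor={6,9}).
Every remaining block overlaps one of these, and no 5 of the listed blocks are pairwise disjoint, so 4 is the maximum.

4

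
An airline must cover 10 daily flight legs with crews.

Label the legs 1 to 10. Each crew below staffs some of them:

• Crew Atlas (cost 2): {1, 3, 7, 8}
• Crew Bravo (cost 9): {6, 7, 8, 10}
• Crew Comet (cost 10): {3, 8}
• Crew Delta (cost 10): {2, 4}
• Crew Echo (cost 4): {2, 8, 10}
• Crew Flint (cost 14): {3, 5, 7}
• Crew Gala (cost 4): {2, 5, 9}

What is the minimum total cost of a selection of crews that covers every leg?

Atlas, Bravo, Delta, Gala together cover every leg (Atlas ∪ Bravo ∪ Delta ∪ Gala = {1, 2, 3, 4, 5, 6, 7, 8, 9, 10}); total cost 2 + 9 + 10 + 4 = 25.
The greedy pick Atlas, Gala, Echo, Bravo, Delta costs 29; no covering selection beats 25.

25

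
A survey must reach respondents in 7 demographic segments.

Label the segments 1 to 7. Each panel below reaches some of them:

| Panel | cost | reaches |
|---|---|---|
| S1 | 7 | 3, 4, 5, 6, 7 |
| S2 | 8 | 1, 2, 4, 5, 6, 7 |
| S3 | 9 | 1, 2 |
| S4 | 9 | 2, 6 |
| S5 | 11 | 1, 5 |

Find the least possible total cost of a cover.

S1, S2 together cover every segment (S1 ∪ S2 = {1, 2, 3, 4, 5, 6, 7}); total cost 7 + 8 = 15.
No covering selection has total cost below 15.

15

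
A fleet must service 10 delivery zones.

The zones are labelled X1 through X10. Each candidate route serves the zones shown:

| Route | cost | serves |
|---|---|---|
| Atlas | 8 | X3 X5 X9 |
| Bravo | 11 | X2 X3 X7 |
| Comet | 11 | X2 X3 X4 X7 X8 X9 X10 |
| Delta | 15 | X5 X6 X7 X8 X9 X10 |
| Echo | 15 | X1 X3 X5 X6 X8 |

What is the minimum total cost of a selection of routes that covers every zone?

Comet, Echo together cover every zone (Comet ∪ Echo = {X1, X2, X3, X4, X5, X6, X7, X8, X9, X10}); total cost 11 + 15 = 26.
No covering selection has total cost below 26.

26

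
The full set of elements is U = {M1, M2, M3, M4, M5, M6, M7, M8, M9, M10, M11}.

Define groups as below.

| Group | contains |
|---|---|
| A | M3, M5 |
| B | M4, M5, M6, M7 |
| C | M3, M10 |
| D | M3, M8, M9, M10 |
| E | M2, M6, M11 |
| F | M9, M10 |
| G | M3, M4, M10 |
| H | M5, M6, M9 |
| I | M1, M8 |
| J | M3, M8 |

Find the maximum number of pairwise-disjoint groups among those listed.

A, E, F, I are pairwise disjoint (A={M3,M5}; E={M2,M6,M11}; F={M9,M10}; I={M1,M8}).
Every remaining group overlaps one of these, and no 5 of the listed groups are pairwise disjoint, so 4 is the maximum.

4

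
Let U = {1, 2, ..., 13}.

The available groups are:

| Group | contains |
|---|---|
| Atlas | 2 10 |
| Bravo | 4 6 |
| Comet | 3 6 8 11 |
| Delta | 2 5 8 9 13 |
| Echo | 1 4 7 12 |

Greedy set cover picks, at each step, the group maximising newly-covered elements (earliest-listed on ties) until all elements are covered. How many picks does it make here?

Greedy: pick Delta (covers 5 new) → pick Echo (covers 4 new) → pick Comet (covers 3 new) → pick Atlas (covers 1 new). Total picks: 4.

4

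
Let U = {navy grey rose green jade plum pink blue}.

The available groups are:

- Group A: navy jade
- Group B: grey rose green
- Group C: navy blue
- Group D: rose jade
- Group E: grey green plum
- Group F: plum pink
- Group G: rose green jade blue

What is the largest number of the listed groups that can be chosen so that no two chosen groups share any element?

A, B, F are pairwise disjoint (A={navy,jade}; B={grey,rose,green}; F={plum,pink}).
Every remaining group overlaps one of these, and no 4 of the listed groups are pairwise disjoint, so 3 is the maximum.

3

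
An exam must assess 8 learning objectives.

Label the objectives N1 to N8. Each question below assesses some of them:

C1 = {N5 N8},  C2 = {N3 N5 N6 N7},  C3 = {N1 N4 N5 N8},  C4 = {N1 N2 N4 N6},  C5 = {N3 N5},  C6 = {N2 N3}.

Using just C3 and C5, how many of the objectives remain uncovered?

Union of C3, C5 = {N1, N3, N4, N5, N8}.
Not covered: N2, N6, N7 — 3 objectives.

3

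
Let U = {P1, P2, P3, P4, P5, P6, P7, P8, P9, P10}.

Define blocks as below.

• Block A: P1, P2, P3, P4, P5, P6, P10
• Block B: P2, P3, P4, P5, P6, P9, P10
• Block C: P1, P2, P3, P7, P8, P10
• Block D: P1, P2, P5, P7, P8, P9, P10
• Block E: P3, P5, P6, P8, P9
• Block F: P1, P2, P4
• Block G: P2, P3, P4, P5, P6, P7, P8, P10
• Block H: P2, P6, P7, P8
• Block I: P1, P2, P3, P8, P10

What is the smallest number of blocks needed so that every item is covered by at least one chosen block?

Take {A, D}. Their union is {P1, P2, P3, P4, P5, P6, P7, P8, P9, P10}, which is all 10 items.
No single block has all 10 items (the largest, G, has 8), so 2 is optimal.

2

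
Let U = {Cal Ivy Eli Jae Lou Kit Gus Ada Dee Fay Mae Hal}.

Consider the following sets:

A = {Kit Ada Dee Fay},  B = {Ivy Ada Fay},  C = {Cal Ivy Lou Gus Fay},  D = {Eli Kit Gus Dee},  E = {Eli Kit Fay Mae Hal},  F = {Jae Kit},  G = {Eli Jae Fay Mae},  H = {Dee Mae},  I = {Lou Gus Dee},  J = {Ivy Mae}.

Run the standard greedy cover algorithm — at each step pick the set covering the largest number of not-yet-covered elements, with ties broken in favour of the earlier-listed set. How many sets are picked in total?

4

Greedy: pick C (covers 5 new) → pick E (covers 4 new) → pick A (covers 2 new) → pick F (covers 1 new). Total picks: 4.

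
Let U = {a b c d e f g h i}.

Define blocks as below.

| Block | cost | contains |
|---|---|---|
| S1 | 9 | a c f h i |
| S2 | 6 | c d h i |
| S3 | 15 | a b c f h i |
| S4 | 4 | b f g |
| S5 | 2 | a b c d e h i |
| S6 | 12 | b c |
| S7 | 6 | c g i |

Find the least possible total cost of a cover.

S4, S5 together cover every point (S4 ∪ S5 = {a, b, c, d, e, f, g, h, i}); total cost 4 + 2 = 6.
No covering selection has total cost below 6.

6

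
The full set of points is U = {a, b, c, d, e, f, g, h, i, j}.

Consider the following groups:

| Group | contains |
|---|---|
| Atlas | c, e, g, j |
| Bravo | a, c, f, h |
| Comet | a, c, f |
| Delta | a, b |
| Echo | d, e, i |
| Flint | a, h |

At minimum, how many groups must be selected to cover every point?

4

Atlas, Bravo, Delta, and Echo cover everything between them: the union {a, b, c, d, e, f, g, h, i, j} is all of U.
No 3 of the 6 groups cover everything (all 20 combinations miss at least one point), so 4 is optimal.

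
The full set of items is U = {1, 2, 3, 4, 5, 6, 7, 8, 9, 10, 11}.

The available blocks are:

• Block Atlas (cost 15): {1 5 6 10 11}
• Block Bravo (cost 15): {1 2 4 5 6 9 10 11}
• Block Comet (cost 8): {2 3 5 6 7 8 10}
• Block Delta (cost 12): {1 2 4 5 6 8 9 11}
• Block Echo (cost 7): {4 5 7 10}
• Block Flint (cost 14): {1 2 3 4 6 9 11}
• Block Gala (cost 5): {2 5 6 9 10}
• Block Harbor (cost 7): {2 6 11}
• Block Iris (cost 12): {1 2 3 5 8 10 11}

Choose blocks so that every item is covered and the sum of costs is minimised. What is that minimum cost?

Comet, Delta together cover every item (Comet ∪ Delta = {1, 2, 3, 4, 5, 6, 7, 8, 9, 10, 11}); total cost 8 + 12 = 20.
The greedy pick Gala, Comet, Delta costs 25; no covering selection beats 20.

20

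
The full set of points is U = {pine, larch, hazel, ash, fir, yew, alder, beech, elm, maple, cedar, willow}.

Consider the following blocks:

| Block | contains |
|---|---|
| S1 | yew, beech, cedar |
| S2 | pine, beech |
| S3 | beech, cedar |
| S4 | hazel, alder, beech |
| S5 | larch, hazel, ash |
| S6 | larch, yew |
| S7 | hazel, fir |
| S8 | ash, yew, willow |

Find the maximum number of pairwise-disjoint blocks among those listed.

3

S3, S7, S8 are pairwise disjoint (S3={beech,cedar}; S7={hazel,fir}; S8={ash,yew,willow}).
Every remaining block overlaps one of these, and no 4 of the listed blocks are pairwise disjoint, so 3 is the maximum.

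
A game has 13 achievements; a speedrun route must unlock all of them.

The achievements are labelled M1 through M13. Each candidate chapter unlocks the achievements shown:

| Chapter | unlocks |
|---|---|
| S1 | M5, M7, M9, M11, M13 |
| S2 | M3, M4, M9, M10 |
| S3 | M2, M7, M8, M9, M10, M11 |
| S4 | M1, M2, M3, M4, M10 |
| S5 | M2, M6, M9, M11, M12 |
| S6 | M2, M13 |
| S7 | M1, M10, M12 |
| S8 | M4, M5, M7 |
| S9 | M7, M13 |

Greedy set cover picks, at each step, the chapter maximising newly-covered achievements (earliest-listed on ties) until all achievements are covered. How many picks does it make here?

4

Greedy: pick S3 (covers 6 new) → pick S4 (covers 3 new) → pick S1 (covers 2 new) → pick S5 (covers 2 new). Total picks: 4.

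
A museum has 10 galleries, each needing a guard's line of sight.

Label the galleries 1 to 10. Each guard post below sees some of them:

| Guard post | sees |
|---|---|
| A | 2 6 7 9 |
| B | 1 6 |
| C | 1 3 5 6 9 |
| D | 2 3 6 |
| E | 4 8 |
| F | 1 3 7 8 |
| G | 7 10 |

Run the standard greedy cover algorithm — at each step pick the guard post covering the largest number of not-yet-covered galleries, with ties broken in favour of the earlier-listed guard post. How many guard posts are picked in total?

4

Greedy: pick C (covers 5 new) → pick A (covers 2 new) → pick E (covers 2 new) → pick G (covers 1 new). Total picks: 4.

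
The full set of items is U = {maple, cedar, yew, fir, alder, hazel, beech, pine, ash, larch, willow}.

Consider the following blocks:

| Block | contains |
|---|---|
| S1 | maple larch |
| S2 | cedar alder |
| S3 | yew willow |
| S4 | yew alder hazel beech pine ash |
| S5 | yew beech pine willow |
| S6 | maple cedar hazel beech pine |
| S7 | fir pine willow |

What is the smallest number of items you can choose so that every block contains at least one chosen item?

3

Take H = {maple, alder, willow}. Each listed block contains at least one of these, so H is a hitting set of size 3.
The blocks S1, S2, S7 are pairwise disjoint, so any hitting set needs a separate item for each — at least 3. Hence 3 is optimal.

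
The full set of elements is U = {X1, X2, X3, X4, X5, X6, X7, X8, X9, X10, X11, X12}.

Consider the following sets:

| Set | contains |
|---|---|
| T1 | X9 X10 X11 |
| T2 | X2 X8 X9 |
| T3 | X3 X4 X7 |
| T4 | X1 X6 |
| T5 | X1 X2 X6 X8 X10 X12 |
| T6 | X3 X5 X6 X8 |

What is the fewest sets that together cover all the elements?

4

Take {T1, T3, T5, T6}. Their union is {X1, X2, X3, X4, X5, X6, X7, X8, X9, X10, X11, X12}, which is all 12 elements.
No 3 of the 6 sets cover everything (all 20 combinations miss at least one element), so 4 is optimal.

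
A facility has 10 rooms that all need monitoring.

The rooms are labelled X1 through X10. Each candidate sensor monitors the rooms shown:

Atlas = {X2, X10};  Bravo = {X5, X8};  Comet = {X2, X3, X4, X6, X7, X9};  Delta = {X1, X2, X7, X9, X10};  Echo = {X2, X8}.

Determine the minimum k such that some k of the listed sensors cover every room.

3

Bravo and Comet and Delta together: Bravo ∪ Comet ∪ Delta = {X1, X2, X3, X4, X5, X6, X7, X8, X9, X10} — every room is covered.
Only Delta contains X1, so Delta is forced; the remaining 5 rooms need at least 2 more sensors (each remaining sensor adds at most 3) — so at least 3 sensors are needed, and 3 is optimal.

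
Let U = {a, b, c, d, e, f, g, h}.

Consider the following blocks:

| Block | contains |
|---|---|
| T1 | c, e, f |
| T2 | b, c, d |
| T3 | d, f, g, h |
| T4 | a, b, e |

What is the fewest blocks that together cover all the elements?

3

T1 and T3 and T4 together: T1 ∪ T3 ∪ T4 = {a, b, c, d, e, f, g, h} — every element is covered.
Only T4 contains a, so T4 is forced; the remaining 5 elements need at least 2 more blocks (each remaining block adds at most 4) — so at least 3 blocks are needed, and 3 is optimal.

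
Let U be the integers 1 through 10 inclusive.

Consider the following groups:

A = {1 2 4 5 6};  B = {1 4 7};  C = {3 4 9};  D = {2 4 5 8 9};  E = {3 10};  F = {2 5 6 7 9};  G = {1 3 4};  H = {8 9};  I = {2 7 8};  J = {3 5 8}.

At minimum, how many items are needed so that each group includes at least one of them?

4

Take T = {1, 8, 9, 10}. Each listed group contains at least one of these, so T is a hitting set of size 4.
No choice of 3 items meets every group, so 4 is the minimum.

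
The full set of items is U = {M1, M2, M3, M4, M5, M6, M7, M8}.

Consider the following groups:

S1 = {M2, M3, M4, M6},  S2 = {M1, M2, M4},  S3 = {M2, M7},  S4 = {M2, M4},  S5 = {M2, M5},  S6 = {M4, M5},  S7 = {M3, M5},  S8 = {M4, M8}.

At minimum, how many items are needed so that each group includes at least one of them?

3

The 3 items {M2, M4, M5} hit every group.
The groups S3, S7, S8 are pairwise disjoint, so any hitting set needs a separate item for each — at least 3. Hence 3 is optimal.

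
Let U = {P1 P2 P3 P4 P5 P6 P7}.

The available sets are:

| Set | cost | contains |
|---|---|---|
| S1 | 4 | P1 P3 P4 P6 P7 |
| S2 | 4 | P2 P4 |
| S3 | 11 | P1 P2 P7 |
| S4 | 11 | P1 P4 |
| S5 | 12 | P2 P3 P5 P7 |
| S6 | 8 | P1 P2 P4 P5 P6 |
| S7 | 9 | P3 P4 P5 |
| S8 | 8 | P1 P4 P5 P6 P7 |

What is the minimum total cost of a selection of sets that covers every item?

12

S1, S6 together cover every item (S1 ∪ S6 = {P1, P2, P3, P4, P5, P6, P7}); total cost 4 + 8 = 12.
The greedy pick S1, S2, S6 costs 16; no covering selection beats 12.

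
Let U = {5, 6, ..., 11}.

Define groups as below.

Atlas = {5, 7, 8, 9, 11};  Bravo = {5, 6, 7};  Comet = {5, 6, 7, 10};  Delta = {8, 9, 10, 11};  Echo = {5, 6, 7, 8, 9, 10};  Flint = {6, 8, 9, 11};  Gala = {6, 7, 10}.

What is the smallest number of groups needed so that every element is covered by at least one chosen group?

Take {Delta, Echo}. Their union is {5, 6, 7, 8, 9, 10, 11}, which is all 7 elements.
No single group has all 7 elements (the largest, Echo, has 6), so 2 is optimal.

2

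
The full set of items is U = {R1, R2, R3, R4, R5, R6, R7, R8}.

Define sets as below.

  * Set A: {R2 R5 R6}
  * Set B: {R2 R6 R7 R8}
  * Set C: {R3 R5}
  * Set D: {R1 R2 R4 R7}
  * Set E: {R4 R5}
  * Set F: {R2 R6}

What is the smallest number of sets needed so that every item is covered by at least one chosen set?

3

B, C, and D cover everything between them: the union {R1, R2, R3, R4, R5, R6, R7, R8} is all of U.
Only D contains R1, so D is forced; the remaining 4 items need at least 2 more sets (each remaining set adds at most 2) — so at least 3 sets are needed, and 3 is optimal.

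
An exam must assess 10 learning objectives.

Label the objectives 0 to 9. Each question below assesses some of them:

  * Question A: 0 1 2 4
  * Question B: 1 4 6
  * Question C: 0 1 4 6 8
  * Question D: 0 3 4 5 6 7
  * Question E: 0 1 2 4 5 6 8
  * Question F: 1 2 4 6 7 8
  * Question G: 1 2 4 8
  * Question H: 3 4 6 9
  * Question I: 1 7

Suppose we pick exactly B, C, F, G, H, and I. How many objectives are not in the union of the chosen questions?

Union of B, C, F, G, H, I = {0, 1, 2, 3, 4, 6, 7, 8, 9}.
Not covered: 5 — 1 objective.

1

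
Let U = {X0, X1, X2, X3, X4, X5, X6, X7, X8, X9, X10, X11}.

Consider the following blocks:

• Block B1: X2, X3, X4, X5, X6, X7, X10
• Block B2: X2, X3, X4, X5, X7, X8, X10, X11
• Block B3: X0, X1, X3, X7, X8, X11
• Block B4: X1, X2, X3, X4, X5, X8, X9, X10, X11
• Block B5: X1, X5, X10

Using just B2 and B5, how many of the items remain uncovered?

3

Union of B2, B5 = {X1, X2, X3, X4, X5, X7, X8, X10, X11}.
Not covered: X0, X6, X9 — 3 items.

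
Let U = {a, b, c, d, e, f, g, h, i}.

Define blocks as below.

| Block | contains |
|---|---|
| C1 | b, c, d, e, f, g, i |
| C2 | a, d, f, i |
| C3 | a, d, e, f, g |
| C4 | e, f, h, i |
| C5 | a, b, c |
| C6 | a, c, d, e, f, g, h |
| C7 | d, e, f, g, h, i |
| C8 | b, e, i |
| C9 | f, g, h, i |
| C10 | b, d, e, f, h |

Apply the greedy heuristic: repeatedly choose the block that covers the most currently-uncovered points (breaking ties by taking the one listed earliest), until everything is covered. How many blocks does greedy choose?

2

Greedy: pick C1 (covers 7 new) → pick C6 (covers 2 new). Total picks: 2.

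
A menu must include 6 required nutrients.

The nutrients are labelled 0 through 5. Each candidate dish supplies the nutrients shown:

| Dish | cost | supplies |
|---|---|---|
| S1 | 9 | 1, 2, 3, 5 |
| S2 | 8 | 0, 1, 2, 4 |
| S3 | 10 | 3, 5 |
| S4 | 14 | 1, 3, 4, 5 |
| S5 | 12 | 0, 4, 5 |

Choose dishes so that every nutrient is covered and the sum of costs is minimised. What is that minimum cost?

S1, S2 together cover every nutrient (S1 ∪ S2 = {0, 1, 2, 3, 4, 5}); total cost 9 + 8 = 17.
No covering selection has total cost below 17.

17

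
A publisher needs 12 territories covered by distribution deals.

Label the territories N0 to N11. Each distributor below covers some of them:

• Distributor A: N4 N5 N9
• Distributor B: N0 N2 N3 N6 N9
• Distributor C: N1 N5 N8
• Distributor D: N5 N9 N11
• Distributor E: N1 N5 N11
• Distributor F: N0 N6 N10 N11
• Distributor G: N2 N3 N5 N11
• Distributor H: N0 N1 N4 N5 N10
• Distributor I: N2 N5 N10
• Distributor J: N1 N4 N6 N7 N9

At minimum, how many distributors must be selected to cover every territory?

B and C and F and J together: B ∪ C ∪ F ∪ J = {N0, N1, N2, N3, N4, N5, N6, N7, N8, N9, N10, N11} — every territory is covered.
No 3 of the 10 distributors cover everything (all 120 combinations miss at least one territory), so 4 is optimal.

4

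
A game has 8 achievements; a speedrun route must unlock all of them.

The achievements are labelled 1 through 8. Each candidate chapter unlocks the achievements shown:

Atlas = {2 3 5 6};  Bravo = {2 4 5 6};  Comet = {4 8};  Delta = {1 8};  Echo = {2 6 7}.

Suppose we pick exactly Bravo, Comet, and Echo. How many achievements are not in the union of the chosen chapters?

2

Union of Bravo, Comet, Echo = {2, 4, 5, 6, 7, 8}.
Not covered: 1, 3 — 2 achievements.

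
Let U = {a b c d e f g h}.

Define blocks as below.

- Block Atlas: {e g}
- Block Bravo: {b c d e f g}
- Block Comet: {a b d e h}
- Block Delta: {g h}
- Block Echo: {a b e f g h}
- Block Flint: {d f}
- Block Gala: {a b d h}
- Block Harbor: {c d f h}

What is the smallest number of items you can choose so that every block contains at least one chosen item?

2

The 2 items {d, g} hit every block.
The blocks Atlas, Gala are pairwise disjoint, so any hitting set needs a separate item for each — at least 2. Hence 2 is optimal.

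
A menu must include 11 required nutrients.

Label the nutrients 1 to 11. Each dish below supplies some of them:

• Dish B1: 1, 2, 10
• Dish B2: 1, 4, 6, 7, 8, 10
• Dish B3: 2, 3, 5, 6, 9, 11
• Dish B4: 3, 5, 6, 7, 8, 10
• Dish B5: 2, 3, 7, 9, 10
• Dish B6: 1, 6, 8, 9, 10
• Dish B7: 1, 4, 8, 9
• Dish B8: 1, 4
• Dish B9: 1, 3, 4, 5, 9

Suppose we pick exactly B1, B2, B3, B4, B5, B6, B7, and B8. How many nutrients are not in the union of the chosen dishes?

0

Union of B1, B2, B3, B4, B5, B6, B7, B8 = {1, 2, 3, 4, 5, 6, 7, 8, 9, 10, 11} — that's every nutrient, so 0 are uncovered.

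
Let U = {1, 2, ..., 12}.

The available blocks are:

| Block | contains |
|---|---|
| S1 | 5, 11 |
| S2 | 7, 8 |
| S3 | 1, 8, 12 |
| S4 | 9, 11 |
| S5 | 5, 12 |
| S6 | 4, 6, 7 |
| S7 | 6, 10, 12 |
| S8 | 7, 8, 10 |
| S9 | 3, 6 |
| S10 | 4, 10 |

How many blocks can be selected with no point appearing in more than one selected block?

5

S2, S4, S5, S9, S10 are pairwise disjoint (S2={7,8}; S4={9,11}; S5={5,12}; S9={3,6}; S10={4,10}).
Every remaining block overlaps one of these, and no 6 of the listed blocks are pairwise disjoint, so 5 is the maximum.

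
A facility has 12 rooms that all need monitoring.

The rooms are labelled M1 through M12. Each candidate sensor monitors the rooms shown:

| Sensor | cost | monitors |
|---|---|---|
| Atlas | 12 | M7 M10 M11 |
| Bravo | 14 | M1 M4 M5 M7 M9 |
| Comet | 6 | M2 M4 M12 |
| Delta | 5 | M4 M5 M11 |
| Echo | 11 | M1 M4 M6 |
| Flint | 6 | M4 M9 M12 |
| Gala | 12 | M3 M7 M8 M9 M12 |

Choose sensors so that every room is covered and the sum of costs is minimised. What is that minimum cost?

46

Atlas, Comet, Delta, Echo, Gala together cover every room (Atlas ∪ Comet ∪ Delta ∪ Echo ∪ Gala = {M1, M2, M3, M4, M5, M6, M7, M8, M9, M10, M11, M12}); total cost 12 + 6 + 5 + 11 + 12 = 46.
No covering selection has total cost below 46.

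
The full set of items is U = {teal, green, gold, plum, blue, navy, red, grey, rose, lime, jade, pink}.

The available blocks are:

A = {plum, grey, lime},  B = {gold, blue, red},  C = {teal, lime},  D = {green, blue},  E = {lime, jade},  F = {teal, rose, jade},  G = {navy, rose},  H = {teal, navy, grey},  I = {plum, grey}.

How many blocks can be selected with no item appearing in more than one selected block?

4

B, E, G, I are pairwise disjoint (B={gold,blue,red}; E={lime,jade}; G={navy,rose}; I={plum,grey}).
Every remaining block overlaps one of these, and no 5 of the listed blocks are pairwise disjoint, so 4 is the maximum.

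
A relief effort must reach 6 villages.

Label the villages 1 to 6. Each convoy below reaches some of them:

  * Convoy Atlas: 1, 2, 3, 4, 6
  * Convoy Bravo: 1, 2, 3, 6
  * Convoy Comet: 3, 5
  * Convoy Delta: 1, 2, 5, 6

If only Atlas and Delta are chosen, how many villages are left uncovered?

Union of Atlas, Delta = {1, 2, 3, 4, 5, 6} — that's every village, so 0 are uncovered.

0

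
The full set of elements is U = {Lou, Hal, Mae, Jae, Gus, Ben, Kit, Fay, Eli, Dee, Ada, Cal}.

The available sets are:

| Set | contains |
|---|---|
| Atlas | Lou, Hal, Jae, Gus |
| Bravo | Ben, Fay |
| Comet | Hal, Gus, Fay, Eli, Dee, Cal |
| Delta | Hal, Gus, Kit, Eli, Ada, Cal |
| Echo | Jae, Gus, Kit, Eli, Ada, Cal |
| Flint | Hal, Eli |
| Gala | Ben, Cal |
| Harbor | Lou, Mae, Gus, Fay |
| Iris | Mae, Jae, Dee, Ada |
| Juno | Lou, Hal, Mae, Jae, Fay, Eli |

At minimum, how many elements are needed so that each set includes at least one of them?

H = {Hal, Gus, Ben, Dee} meets every set (each contains at least one member of H), and |H| = 4.
No choice of 3 elements meets every set, so 4 is the minimum.

4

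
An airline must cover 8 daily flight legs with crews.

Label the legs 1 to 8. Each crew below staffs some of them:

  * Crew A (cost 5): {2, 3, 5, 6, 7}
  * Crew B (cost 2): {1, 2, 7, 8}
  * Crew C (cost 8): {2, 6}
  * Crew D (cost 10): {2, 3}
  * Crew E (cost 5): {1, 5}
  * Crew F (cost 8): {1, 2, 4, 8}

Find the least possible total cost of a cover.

A, F together cover every leg (A ∪ F = {1, 2, 3, 4, 5, 6, 7, 8}); total cost 5 + 8 = 13.
The greedy pick B, A, F costs 15; no covering selection beats 13.

13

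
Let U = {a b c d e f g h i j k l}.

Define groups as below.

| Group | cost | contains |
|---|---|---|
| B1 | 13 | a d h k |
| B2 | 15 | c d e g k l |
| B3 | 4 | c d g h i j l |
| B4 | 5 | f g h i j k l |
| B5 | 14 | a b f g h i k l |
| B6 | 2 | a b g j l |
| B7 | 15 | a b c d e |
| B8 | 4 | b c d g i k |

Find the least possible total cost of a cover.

20

B4, B7 together cover every element (B4 ∪ B7 = {a, b, c, d, e, f, g, h, i, j, k, l}); total cost 5 + 15 = 20.
The greedy pick B6, B3, B4, B2 costs 26; no covering selection beats 20.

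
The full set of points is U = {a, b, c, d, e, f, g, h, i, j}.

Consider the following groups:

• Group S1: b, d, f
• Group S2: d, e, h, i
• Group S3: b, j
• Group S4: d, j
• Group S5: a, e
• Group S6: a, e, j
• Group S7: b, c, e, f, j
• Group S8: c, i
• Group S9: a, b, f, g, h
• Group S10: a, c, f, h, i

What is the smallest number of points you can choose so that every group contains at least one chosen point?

4

Take T = {b, d, e, i}. Each listed group contains at least one of these, so T is a hitting set of size 4.
No choice of 3 points meets every group, so 4 is the minimum.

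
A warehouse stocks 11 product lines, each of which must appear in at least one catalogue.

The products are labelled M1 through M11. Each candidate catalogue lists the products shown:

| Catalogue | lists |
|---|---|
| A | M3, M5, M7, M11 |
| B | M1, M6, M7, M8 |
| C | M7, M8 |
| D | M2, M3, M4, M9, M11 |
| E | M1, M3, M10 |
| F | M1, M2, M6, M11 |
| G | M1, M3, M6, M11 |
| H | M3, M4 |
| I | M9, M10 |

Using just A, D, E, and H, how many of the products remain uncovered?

2

Union of A, D, E, H = {M1, M2, M3, M4, M5, M7, M9, M10, M11}.
Not covered: M6, M8 — 2 products.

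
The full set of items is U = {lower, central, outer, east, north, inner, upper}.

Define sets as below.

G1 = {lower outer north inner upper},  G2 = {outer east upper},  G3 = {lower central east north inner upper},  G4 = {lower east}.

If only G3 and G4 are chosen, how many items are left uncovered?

1

Union of G3, G4 = {lower, central, east, north, inner, upper}.
Not covered: outer — 1 item.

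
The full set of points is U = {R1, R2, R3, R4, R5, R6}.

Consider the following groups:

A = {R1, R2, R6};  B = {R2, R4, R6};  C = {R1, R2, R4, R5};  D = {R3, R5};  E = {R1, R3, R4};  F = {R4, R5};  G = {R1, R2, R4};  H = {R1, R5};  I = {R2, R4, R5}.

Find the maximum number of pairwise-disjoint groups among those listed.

B, D are pairwise disjoint (B={R2,R4,R6}; D={R3,R5}).
Every remaining group overlaps one of these, and no 3 of the listed groups are pairwise disjoint, so 2 is the maximum.

2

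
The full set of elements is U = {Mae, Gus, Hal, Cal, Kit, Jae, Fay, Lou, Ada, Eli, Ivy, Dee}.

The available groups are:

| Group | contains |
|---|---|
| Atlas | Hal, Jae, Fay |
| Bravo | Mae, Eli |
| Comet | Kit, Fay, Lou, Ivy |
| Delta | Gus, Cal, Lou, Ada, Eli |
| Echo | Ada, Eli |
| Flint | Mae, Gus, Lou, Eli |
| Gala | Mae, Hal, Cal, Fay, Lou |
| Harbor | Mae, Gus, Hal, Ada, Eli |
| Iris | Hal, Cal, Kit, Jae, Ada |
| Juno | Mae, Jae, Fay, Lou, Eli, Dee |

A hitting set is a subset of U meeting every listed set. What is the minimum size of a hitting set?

3

The 3 elements {Jae, Fay, Eli} hit every group.
No choice of 2 elements meets every group, so 3 is the minimum.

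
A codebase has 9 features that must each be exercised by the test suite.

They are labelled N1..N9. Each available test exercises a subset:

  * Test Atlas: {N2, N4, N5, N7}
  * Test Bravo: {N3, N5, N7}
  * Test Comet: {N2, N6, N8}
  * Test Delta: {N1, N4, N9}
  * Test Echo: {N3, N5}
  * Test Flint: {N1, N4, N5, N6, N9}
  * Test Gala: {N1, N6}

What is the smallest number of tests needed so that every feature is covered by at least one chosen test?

3

Take {Bravo, Comet, Delta}. Their union is {N1, N2, N3, N4, N5, N6, N7, N8, N9}, which is all 9 features.
Only Comet contains N8, so Comet is forced; the remaining 6 features need at least 2 more tests (each remaining test adds at most 4) — so at least 3 tests are needed, and 3 is optimal.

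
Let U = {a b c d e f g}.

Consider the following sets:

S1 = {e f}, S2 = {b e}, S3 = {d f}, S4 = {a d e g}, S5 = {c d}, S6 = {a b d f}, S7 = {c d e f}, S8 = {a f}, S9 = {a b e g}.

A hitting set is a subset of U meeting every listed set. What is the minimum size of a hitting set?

3

The 3 points {a, d, e} hit every set.
The sets S2, S5, S8 are pairwise disjoint, so any hitting set needs a separate point for each — at least 3. Hence 3 is optimal.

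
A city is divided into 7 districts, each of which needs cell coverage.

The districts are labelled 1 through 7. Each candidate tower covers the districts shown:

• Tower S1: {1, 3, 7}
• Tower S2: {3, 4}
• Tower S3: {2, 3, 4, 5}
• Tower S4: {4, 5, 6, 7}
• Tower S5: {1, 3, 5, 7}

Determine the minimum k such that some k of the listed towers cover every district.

Take {S1, S3, S4}. Their union is {1, 2, 3, 4, 5, 6, 7}, which is all 7 districts.
Only S3 contains 2, so S3 is forced; the remaining 3 districts need at least 2 more towers (each remaining tower adds at most 2) — so at least 3 towers are needed, and 3 is optimal.

3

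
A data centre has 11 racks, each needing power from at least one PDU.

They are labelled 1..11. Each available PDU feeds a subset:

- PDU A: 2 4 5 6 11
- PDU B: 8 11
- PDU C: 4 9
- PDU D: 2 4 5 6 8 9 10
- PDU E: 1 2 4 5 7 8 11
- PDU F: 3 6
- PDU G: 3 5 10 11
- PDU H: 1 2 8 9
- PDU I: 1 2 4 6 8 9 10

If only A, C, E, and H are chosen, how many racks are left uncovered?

2

Union of A, C, E, H = {1, 2, 4, 5, 6, 7, 8, 9, 11}.
Not covered: 3, 10 — 2 racks.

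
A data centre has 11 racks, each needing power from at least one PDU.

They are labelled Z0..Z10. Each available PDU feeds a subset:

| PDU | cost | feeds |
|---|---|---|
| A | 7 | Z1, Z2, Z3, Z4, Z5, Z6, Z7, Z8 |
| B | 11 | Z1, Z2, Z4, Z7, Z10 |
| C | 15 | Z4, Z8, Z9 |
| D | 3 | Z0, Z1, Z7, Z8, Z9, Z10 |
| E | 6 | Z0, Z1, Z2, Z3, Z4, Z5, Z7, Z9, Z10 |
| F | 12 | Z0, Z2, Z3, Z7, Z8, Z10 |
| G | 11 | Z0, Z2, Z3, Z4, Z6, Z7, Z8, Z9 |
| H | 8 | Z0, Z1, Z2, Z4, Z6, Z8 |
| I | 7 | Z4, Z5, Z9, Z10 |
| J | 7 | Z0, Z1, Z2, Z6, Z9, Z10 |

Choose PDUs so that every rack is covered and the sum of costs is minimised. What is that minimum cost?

A, D together cover every rack (A ∪ D = {Z0, Z1, Z2, Z3, Z4, Z5, Z6, Z7, Z8, Z9, Z10}); total cost 7 + 3 = 10.
No covering selection has total cost below 10.

10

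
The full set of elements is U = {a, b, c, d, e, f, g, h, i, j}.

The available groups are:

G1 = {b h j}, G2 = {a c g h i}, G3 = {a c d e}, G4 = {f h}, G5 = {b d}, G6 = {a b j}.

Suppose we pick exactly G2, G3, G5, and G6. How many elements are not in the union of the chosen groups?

Union of G2, G3, G5, G6 = {a, b, c, d, e, g, h, i, j}.
Not covered: f — 1 element.

1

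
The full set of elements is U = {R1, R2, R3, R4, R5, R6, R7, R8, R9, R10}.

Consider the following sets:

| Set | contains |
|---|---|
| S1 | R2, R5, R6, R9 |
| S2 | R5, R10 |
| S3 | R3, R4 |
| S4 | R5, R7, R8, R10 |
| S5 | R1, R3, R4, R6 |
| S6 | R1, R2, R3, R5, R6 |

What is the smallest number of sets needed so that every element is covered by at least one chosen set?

3

Take {S1, S4, S5}. Their union is {R1, R2, R3, R4, R5, R6, R7, R8, R9, R10}, which is all 10 elements.
Only S4 contains R7, so S4 is forced; the remaining 6 elements need at least 2 more sets (each remaining set adds at most 4) — so at least 3 sets are needed, and 3 is optimal.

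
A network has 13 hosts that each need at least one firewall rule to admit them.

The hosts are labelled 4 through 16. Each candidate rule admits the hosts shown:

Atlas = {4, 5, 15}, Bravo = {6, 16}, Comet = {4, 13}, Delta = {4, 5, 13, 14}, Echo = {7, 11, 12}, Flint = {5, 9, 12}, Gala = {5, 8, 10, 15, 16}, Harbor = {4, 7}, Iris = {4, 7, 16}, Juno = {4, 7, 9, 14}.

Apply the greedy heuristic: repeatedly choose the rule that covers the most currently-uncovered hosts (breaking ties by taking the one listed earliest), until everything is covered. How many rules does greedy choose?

5

Greedy: pick Gala (covers 5 new) → pick Juno (covers 4 new) → pick Echo (covers 2 new) → pick Bravo (covers 1 new) → pick Comet (covers 1 new). Total picks: 5.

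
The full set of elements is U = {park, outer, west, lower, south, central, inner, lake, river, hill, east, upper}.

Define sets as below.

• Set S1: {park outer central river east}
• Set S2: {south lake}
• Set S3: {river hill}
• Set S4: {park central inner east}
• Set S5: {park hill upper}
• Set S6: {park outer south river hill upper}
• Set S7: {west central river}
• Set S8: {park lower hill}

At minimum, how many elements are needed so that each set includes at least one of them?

3

Take H = {park, lake, river}. Each listed set contains at least one of these, so H is a hitting set of size 3.
The sets S2, S3, S4 are pairwise disjoint, so any hitting set needs a separate element for each — at least 3. Hence 3 is optimal.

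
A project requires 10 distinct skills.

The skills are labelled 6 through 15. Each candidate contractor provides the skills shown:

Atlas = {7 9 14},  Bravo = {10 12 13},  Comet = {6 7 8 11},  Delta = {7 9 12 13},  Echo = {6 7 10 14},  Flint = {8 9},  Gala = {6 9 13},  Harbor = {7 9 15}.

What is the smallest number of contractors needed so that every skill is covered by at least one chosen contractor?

4

Atlas and Bravo and Comet and Harbor together: Atlas ∪ Bravo ∪ Comet ∪ Harbor = {6, 7, 8, 9, 10, 11, 12, 13, 14, 15} — every skill is covered.
Only Harbor contains 15, so Harbor is forced; the remaining 7 skills need at least 3 more contractors (each remaining contractor adds at most 3) — so at least 4 contractors are needed, and 4 is optimal.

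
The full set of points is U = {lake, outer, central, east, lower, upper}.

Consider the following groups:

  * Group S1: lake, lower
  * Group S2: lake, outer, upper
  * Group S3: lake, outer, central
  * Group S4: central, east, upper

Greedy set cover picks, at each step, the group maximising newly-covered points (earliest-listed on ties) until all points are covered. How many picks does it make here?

Greedy: pick S2 (covers 3 new) → pick S4 (covers 2 new) → pick S1 (covers 1 new). Total picks: 3.

3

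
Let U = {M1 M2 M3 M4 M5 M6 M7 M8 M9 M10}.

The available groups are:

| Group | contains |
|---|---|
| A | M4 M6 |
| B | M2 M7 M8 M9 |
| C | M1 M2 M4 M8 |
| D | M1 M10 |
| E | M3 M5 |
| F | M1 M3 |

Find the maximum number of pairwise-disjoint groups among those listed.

4

A, B, D, E are pairwise disjoint (A={M4,M6}; B={M2,M7,M8,M9}; D={M1,M10}; E={M3,M5}).
Every remaining group overlaps one of these, and no 5 of the listed groups are pairwise disjoint, so 4 is the maximum.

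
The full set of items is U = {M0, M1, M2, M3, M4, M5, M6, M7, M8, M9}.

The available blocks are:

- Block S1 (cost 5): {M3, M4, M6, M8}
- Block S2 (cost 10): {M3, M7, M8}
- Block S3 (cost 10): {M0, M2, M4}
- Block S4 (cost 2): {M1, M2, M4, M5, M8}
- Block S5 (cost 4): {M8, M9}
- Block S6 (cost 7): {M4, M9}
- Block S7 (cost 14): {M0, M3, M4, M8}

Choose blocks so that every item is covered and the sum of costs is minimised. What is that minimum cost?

31

S1, S2, S3, S4, S5 together cover every item (S1 ∪ S2 ∪ S3 ∪ S4 ∪ S5 = {M0, M1, M2, M3, M4, M5, M6, M7, M8, M9}); total cost 5 + 10 + 10 + 2 + 4 = 31.
No covering selection has total cost below 31.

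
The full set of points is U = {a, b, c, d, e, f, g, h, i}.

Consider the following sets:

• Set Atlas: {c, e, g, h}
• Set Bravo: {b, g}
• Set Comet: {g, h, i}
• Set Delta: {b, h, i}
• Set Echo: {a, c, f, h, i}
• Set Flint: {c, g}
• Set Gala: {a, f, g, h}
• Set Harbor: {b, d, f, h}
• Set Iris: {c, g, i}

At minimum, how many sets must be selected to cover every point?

Atlas and Echo and Harbor together: Atlas ∪ Echo ∪ Harbor = {a, b, c, d, e, f, g, h, i} — every point is covered.
Only Harbor contains d, so Harbor is forced; the remaining 5 points need at least 2 more sets (each remaining set adds at most 3) — so at least 3 sets are needed, and 3 is optimal.

3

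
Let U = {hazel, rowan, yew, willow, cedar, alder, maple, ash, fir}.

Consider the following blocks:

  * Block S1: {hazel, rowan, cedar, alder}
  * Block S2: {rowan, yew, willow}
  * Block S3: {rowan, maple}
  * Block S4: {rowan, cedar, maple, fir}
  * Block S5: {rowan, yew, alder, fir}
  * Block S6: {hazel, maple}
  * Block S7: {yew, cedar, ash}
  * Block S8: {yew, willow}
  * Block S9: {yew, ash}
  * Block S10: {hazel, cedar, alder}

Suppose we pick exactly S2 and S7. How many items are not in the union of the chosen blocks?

Union of S2, S7 = {rowan, yew, willow, cedar, ash}.
Not covered: hazel, alder, maple, fir — 4 items.

4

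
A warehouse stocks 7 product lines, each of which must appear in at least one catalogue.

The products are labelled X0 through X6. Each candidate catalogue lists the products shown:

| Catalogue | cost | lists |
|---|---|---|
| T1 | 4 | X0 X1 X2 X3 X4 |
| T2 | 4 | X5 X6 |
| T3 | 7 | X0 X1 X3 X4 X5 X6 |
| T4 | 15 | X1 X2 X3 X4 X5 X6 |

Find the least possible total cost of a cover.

8

T1, T2 together cover every product (T1 ∪ T2 = {X0, X1, X2, X3, X4, X5, X6}); total cost 4 + 4 = 8.
No covering selection has total cost below 8.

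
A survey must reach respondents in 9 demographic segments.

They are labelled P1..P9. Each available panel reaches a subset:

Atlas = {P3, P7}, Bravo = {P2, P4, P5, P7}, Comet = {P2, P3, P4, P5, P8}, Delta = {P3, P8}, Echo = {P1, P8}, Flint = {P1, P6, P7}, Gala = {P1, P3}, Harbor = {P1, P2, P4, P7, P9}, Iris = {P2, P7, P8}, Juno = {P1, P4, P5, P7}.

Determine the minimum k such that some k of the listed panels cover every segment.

3

Take {Comet, Flint, Harbor}. Their union is {P1, P2, P3, P4, P5, P6, P7, P8, P9}, which is all 9 segments.
Only Flint contains P6, so Flint is forced; the remaining 6 segments need at least 2 more panels (each remaining panel adds at most 5) — so at least 3 panels are needed, and 3 is optimal.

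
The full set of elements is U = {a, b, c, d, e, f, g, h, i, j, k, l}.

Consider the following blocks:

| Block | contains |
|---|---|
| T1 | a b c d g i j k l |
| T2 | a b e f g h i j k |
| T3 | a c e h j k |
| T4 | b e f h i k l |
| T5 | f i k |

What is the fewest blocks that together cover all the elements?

T1 and T4 cover everything between them: the union {a, b, c, d, e, f, g, h, i, j, k, l} is all of U.
No single block has all 12 elements (the largest, T1, has 9), so 2 is optimal.

2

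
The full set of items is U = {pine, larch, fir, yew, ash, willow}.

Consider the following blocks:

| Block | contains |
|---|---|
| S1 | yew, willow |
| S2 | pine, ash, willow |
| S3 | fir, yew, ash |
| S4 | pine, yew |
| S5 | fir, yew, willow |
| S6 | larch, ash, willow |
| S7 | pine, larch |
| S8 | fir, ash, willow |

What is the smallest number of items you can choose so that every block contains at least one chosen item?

The 3 items {pine, yew, willow} hit every block.
No choice of 2 items meets every block, so 3 is the minimum.

3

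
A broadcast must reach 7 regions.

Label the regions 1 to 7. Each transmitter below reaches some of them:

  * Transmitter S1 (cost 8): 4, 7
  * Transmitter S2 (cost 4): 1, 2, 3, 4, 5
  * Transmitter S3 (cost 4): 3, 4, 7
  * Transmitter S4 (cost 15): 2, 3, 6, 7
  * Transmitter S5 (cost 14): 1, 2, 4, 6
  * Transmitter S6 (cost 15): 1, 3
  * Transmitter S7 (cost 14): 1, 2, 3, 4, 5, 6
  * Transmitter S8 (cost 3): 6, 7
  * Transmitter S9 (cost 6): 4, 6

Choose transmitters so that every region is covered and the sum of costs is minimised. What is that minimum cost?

S2, S8 together cover every region (S2 ∪ S8 = {1, 2, 3, 4, 5, 6, 7}); total cost 4 + 3 = 7.
No covering selection has total cost below 7.

7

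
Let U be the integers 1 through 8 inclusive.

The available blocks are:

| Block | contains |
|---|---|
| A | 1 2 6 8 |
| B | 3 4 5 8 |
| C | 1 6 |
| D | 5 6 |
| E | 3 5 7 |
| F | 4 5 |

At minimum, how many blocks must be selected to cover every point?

A, B, and E cover everything between them: the union {1, 2, 3, 4, 5, 6, 7, 8} is all of U.
Only A contains 2, so A is forced; the remaining 4 points need at least 2 more blocks (each remaining block adds at most 3) — so at least 3 blocks are needed, and 3 is optimal.

3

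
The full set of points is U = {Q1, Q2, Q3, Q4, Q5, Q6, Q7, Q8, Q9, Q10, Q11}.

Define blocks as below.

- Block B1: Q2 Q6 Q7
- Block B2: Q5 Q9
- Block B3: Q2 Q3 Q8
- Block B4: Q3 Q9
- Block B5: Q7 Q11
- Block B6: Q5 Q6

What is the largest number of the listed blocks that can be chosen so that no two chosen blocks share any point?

3

B4, B5, B6 are pairwise disjoint (B4={Q3,Q9}; B5={Q7,Q11}; B6={Q5,Q6}).
Every remaining block overlaps one of these, and no 4 of the listed blocks are pairwise disjoint, so 3 is the maximum.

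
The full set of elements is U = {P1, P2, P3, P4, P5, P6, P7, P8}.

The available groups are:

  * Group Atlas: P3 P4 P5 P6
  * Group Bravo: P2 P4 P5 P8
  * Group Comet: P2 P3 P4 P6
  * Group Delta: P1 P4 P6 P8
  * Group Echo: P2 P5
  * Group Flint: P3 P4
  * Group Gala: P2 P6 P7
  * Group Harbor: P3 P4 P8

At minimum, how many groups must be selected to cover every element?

3

Take {Atlas, Delta, Gala}. Their union is {P1, P2, P3, P4, P5, P6, P7, P8}, which is all 8 elements.
Only Delta contains P1, so Delta is forced; the remaining 4 elements need at least 2 more groups (each remaining group adds at most 2) — so at least 3 groups are needed, and 3 is optimal.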